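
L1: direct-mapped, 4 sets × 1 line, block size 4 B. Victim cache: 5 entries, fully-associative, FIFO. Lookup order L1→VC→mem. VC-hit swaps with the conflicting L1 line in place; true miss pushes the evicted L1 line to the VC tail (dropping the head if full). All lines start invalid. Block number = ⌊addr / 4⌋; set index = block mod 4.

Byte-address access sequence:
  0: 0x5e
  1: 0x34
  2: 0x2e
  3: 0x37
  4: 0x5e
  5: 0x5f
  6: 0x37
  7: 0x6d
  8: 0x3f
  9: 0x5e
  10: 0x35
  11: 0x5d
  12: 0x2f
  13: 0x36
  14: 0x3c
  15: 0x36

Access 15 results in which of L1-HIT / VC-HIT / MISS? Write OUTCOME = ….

OUTCOME = L1-HIT

0: 0x5e (blk 23, set 3) → MISS  vc=[]
1: 0x34 (blk 13, set 1) → MISS  vc=[]
2: 0x2e (blk 11, set 3) → MISS  vc=[23]
3: 0x37 (blk 13, set 1) → L1-HIT  vc=[23]
4: 0x5e (blk 23, set 3) → VC-HIT  vc=[11]
5: 0x5f (blk 23, set 3) → L1-HIT  vc=[11]
6: 0x37 (blk 13, set 1) → L1-HIT  vc=[11]
7: 0x6d (blk 27, set 3) → MISS  vc=[11, 23]
8: 0x3f (blk 15, set 3) → MISS  vc=[11, 23, 27]
9: 0x5e (blk 23, set 3) → VC-HIT  vc=[11, 15, 27]
10: 0x35 (blk 13, set 1) → L1-HIT  vc=[11, 15, 27]
11: 0x5d (blk 23, set 3) → L1-HIT  vc=[11, 15, 27]
12: 0x2f (blk 11, set 3) → VC-HIT  vc=[23, 15, 27]
13: 0x36 (blk 13, set 1) → L1-HIT  vc=[23, 15, 27]
14: 0x3c (blk 15, set 3) → VC-HIT  vc=[23, 11, 27]
15: 0x36 (blk 13, set 1) → L1-HIT  vc=[23, 11, 27]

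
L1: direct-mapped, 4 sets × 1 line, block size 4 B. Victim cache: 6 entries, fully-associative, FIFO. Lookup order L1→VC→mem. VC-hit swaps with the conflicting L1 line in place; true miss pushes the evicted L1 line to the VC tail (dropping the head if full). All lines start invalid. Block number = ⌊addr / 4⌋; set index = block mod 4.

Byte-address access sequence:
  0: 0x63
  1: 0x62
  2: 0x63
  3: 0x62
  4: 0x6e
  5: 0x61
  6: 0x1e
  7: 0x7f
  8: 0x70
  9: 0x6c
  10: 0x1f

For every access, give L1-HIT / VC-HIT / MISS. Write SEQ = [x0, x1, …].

SEQ = [MISS, L1-HIT, L1-HIT, L1-HIT, MISS, L1-HIT, MISS, MISS, MISS, VC-HIT, VC-HIT]

#0 0x63→b24/s0 MISS; vc=[]
#1 0x62→b24/s0 L1-HIT; vc=[]
#2 0x63→b24/s0 L1-HIT; vc=[]
#3 0x62→b24/s0 L1-HIT; vc=[]
#4 0x6e→b27/s3 MISS; vc=[]
#5 0x61→b24/s0 L1-HIT; vc=[]
#6 0x1e→b7/s3 MISS; vc=[27]
#7 0x7f→b31/s3 MISS; vc=[27,7]
#8 0x70→b28/s0 MISS; vc=[27,7,24]
#9 0x6c→b27/s3 VC-HIT; vc=[31,7,24]
#10 0x1f→b7/s3 VC-HIT; vc=[31,27,24]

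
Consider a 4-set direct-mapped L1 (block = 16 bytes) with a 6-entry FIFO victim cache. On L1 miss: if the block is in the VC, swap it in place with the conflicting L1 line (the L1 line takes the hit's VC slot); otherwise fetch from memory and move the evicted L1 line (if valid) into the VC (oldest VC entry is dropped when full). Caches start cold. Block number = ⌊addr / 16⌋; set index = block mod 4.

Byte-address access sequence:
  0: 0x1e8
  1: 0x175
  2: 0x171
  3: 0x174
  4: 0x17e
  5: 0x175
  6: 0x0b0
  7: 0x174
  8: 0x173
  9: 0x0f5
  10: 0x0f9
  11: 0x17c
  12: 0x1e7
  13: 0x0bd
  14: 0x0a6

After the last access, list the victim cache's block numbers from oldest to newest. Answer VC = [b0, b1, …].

  [0] addr=0x1e8 blk=30 s=2: MISS | VC []
  [1] addr=0x175 blk=23 s=3: MISS | VC []
  [2] addr=0x171 blk=23 s=3: L1-HIT | VC []
  [3] addr=0x174 blk=23 s=3: L1-HIT | VC []
  [4] addr=0x17e blk=23 s=3: L1-HIT | VC []
  [5] addr=0x175 blk=23 s=3: L1-HIT | VC []
  [6] addr=0xb0 blk=11 s=3: MISS | VC [23]
  [7] addr=0x174 blk=23 s=3: VC-HIT | VC [11]
  [8] addr=0x173 blk=23 s=3: L1-HIT | VC [11]
  [9] addr=0xf5 blk=15 s=3: MISS | VC [11, 23]
  [10] addr=0xf9 blk=15 s=3: L1-HIT | VC [11, 23]
  [11] addr=0x17c blk=23 s=3: VC-HIT | VC [11, 15]
  [12] addr=0x1e7 blk=30 s=2: L1-HIT | VC [11, 15]
  [13] addr=0xbd blk=11 s=3: VC-HIT | VC [23, 15]
  [14] addr=0xa6 blk=10 s=2: MISS | VC [23, 15, 30]

VC = [23, 15, 30]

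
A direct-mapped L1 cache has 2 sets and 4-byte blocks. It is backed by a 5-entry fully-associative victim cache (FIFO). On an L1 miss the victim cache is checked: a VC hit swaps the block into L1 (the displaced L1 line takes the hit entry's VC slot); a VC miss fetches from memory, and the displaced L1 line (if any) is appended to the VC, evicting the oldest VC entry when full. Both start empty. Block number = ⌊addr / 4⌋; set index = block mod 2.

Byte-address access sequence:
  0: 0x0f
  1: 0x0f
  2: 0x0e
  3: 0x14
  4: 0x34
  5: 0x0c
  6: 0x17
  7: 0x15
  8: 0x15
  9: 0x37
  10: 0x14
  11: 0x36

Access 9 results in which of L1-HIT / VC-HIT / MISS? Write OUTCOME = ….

OUTCOME = VC-HIT

  [0] addr=0xf blk=3 s=1: MISS | VC []
  [1] addr=0xf blk=3 s=1: L1-HIT | VC []
  [2] addr=0xe blk=3 s=1: L1-HIT | VC []
  [3] addr=0x14 blk=5 s=1: MISS | VC [3]
  [4] addr=0x34 blk=13 s=1: MISS | VC [3, 5]
  [5] addr=0xc blk=3 s=1: VC-HIT | VC [13, 5]
  [6] addr=0x17 blk=5 s=1: VC-HIT | VC [13, 3]
  [7] addr=0x15 blk=5 s=1: L1-HIT | VC [13, 3]
  [8] addr=0x15 blk=5 s=1: L1-HIT | VC [13, 3]
  [9] addr=0x37 blk=13 s=1: VC-HIT | VC [5, 3]
  [10] addr=0x14 blk=5 s=1: VC-HIT | VC [13, 3]
  [11] addr=0x36 blk=13 s=1: VC-HIT | VC [5, 3]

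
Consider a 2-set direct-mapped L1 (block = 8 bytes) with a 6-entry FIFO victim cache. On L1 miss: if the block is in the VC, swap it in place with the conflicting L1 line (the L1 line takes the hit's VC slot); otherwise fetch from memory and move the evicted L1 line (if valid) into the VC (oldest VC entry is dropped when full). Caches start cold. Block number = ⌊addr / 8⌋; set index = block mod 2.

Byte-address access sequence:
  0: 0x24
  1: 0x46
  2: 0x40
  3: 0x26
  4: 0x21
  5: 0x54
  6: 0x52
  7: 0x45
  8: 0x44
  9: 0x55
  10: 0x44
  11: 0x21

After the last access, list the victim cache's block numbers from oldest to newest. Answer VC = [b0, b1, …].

VC = [10, 8]

  [0] addr=0x24 blk=4 s=0: MISS | VC []
  [1] addr=0x46 blk=8 s=0: MISS | VC [4]
  [2] addr=0x40 blk=8 s=0: L1-HIT | VC [4]
  [3] addr=0x26 blk=4 s=0: VC-HIT | VC [8]
  [4] addr=0x21 blk=4 s=0: L1-HIT | VC [8]
  [5] addr=0x54 blk=10 s=0: MISS | VC [8, 4]
  [6] addr=0x52 blk=10 s=0: L1-HIT | VC [8, 4]
  [7] addr=0x45 blk=8 s=0: VC-HIT | VC [10, 4]
  [8] addr=0x44 blk=8 s=0: L1-HIT | VC [10, 4]
  [9] addr=0x55 blk=10 s=0: VC-HIT | VC [8, 4]
  [10] addr=0x44 blk=8 s=0: VC-HIT | VC [10, 4]
  [11] addr=0x21 blk=4 s=0: VC-HIT | VC [10, 8]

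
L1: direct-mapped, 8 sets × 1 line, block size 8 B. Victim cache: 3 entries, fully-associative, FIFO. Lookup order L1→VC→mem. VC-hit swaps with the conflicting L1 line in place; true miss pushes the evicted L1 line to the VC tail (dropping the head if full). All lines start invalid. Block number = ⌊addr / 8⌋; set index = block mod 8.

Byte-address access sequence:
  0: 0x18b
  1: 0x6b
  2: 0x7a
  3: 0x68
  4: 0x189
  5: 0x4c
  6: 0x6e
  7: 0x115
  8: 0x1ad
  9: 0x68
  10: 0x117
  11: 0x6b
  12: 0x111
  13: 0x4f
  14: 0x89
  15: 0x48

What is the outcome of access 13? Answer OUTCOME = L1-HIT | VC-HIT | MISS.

OUTCOME = L1-HIT

#0 0x18b→b49/s1 MISS; vc=[]
#1 0x6b→b13/s5 MISS; vc=[]
#2 0x7a→b15/s7 MISS; vc=[]
#3 0x68→b13/s5 L1-HIT; vc=[]
#4 0x189→b49/s1 L1-HIT; vc=[]
#5 0x4c→b9/s1 MISS; vc=[49]
#6 0x6e→b13/s5 L1-HIT; vc=[49]
#7 0x115→b34/s2 MISS; vc=[49]
#8 0x1ad→b53/s5 MISS; vc=[49,13]
#9 0x68→b13/s5 VC-HIT; vc=[49,53]
#10 0x117→b34/s2 L1-HIT; vc=[49,53]
#11 0x6b→b13/s5 L1-HIT; vc=[49,53]
#12 0x111→b34/s2 L1-HIT; vc=[49,53]
#13 0x4f→b9/s1 L1-HIT; vc=[49,53]
#14 0x89→b17/s1 MISS; vc=[49,53,9]
#15 0x48→b9/s1 VC-HIT; vc=[49,53,17]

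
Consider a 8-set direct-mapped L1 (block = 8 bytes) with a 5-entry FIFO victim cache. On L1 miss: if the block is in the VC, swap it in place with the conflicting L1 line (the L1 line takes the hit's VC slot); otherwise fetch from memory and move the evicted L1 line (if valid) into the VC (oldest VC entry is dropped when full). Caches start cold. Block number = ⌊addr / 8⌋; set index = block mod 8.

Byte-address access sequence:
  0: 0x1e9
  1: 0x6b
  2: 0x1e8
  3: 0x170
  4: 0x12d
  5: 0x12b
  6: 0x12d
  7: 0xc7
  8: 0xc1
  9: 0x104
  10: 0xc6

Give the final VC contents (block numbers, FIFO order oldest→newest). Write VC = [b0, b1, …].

VC = [13, 61, 32]

0: 0x1e9 (blk 61, set 5) → MISS  vc=[]
1: 0x6b (blk 13, set 5) → MISS  vc=[61]
2: 0x1e8 (blk 61, set 5) → VC-HIT  vc=[13]
3: 0x170 (blk 46, set 6) → MISS  vc=[13]
4: 0x12d (blk 37, set 5) → MISS  vc=[13, 61]
5: 0x12b (blk 37, set 5) → L1-HIT  vc=[13, 61]
6: 0x12d (blk 37, set 5) → L1-HIT  vc=[13, 61]
7: 0xc7 (blk 24, set 0) → MISS  vc=[13, 61]
8: 0xc1 (blk 24, set 0) → L1-HIT  vc=[13, 61]
9: 0x104 (blk 32, set 0) → MISS  vc=[13, 61, 24]
10: 0xc6 (blk 24, set 0) → VC-HIT  vc=[13, 61, 32]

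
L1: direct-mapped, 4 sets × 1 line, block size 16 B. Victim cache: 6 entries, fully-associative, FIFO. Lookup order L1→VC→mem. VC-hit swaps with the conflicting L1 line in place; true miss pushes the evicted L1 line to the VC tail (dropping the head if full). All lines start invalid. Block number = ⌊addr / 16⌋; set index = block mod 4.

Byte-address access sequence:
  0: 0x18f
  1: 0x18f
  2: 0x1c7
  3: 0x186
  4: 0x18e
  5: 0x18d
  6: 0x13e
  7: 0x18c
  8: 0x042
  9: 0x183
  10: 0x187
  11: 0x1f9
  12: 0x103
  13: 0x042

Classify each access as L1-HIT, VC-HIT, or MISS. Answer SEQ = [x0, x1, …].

0: 0x18f (blk 24, set 0) → MISS  vc=[]
1: 0x18f (blk 24, set 0) → L1-HIT  vc=[]
2: 0x1c7 (blk 28, set 0) → MISS  vc=[24]
3: 0x186 (blk 24, set 0) → VC-HIT  vc=[28]
4: 0x18e (blk 24, set 0) → L1-HIT  vc=[28]
5: 0x18d (blk 24, set 0) → L1-HIT  vc=[28]
6: 0x13e (blk 19, set 3) → MISS  vc=[28]
7: 0x18c (blk 24, set 0) → L1-HIT  vc=[28]
8: 0x42 (blk 4, set 0) → MISS  vc=[28, 24]
9: 0x183 (blk 24, set 0) → VC-HIT  vc=[28, 4]
10: 0x187 (blk 24, set 0) → L1-HIT  vc=[28, 4]
11: 0x1f9 (blk 31, set 3) → MISS  vc=[28, 4, 19]
12: 0x103 (blk 16, set 0) → MISS  vc=[28, 4, 19, 24]
13: 0x42 (blk 4, set 0) → VC-HIT  vc=[28, 16, 19, 24]

SEQ = [MISS, L1-HIT, MISS, VC-HIT, L1-HIT, L1-HIT, MISS, L1-HIT, MISS, VC-HIT, L1-HIT, MISS, MISS, VC-HIT]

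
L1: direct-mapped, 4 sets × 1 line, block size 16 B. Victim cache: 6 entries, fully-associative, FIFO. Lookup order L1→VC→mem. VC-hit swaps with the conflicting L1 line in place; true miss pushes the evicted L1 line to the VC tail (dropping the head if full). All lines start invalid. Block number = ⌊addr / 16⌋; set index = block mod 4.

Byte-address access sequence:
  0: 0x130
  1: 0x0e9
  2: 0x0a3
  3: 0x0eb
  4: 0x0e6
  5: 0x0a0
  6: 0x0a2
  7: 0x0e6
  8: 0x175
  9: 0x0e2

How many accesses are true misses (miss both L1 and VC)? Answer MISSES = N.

#0 0x130→b19/s3 MISS; vc=[]
#1 0xe9→b14/s2 MISS; vc=[]
#2 0xa3→b10/s2 MISS; vc=[14]
#3 0xeb→b14/s2 VC-HIT; vc=[10]
#4 0xe6→b14/s2 L1-HIT; vc=[10]
#5 0xa0→b10/s2 VC-HIT; vc=[14]
#6 0xa2→b10/s2 L1-HIT; vc=[14]
#7 0xe6→b14/s2 VC-HIT; vc=[10]
#8 0x175→b23/s3 MISS; vc=[10,19]
#9 0xe2→b14/s2 L1-HIT; vc=[10,19]

MISSES = 4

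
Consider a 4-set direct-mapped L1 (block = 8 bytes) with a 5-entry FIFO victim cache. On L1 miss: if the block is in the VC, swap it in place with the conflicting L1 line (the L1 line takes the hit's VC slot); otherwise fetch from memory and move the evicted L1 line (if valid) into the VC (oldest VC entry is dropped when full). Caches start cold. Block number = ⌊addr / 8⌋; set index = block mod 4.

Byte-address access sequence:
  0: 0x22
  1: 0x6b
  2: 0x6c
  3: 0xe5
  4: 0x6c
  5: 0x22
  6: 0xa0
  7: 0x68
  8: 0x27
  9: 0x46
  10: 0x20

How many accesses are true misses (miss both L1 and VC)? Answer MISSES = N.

MISSES = 5

#0 0x22→b4/s0 MISS; vc=[]
#1 0x6b→b13/s1 MISS; vc=[]
#2 0x6c→b13/s1 L1-HIT; vc=[]
#3 0xe5→b28/s0 MISS; vc=[4]
#4 0x6c→b13/s1 L1-HIT; vc=[4]
#5 0x22→b4/s0 VC-HIT; vc=[28]
#6 0xa0→b20/s0 MISS; vc=[28,4]
#7 0x68→b13/s1 L1-HIT; vc=[28,4]
#8 0x27→b4/s0 VC-HIT; vc=[28,20]
#9 0x46→b8/s0 MISS; vc=[28,20,4]
#10 0x20→b4/s0 VC-HIT; vc=[28,20,8]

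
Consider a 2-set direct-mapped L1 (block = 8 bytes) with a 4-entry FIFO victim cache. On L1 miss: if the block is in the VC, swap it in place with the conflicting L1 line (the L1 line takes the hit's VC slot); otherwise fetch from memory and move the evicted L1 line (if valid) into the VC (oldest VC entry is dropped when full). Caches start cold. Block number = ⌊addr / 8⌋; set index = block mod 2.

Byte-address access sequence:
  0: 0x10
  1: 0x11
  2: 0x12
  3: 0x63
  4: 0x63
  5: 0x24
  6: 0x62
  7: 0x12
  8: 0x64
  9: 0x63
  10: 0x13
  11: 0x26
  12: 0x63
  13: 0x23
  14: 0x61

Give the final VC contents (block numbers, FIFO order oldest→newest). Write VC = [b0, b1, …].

VC = [4, 2]

0: 0x10 (blk 2, set 0) → MISS  vc=[]
1: 0x11 (blk 2, set 0) → L1-HIT  vc=[]
2: 0x12 (blk 2, set 0) → L1-HIT  vc=[]
3: 0x63 (blk 12, set 0) → MISS  vc=[2]
4: 0x63 (blk 12, set 0) → L1-HIT  vc=[2]
5: 0x24 (blk 4, set 0) → MISS  vc=[2, 12]
6: 0x62 (blk 12, set 0) → VC-HIT  vc=[2, 4]
7: 0x12 (blk 2, set 0) → VC-HIT  vc=[12, 4]
8: 0x64 (blk 12, set 0) → VC-HIT  vc=[2, 4]
9: 0x63 (blk 12, set 0) → L1-HIT  vc=[2, 4]
10: 0x13 (blk 2, set 0) → VC-HIT  vc=[12, 4]
11: 0x26 (blk 4, set 0) → VC-HIT  vc=[12, 2]
12: 0x63 (blk 12, set 0) → VC-HIT  vc=[4, 2]
13: 0x23 (blk 4, set 0) → VC-HIT  vc=[12, 2]
14: 0x61 (blk 12, set 0) → VC-HIT  vc=[4, 2]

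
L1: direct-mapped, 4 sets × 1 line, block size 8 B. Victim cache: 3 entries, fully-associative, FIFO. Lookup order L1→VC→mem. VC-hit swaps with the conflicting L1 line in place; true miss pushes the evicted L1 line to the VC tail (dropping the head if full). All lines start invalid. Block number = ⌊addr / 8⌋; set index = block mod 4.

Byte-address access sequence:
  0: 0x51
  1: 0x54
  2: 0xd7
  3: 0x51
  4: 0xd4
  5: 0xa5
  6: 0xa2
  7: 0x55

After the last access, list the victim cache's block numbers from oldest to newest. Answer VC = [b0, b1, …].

VC = [26]

0: 0x51 (blk 10, set 2) → MISS  vc=[]
1: 0x54 (blk 10, set 2) → L1-HIT  vc=[]
2: 0xd7 (blk 26, set 2) → MISS  vc=[10]
3: 0x51 (blk 10, set 2) → VC-HIT  vc=[26]
4: 0xd4 (blk 26, set 2) → VC-HIT  vc=[10]
5: 0xa5 (blk 20, set 0) → MISS  vc=[10]
6: 0xa2 (blk 20, set 0) → L1-HIT  vc=[10]
7: 0x55 (blk 10, set 2) → VC-HIT  vc=[26]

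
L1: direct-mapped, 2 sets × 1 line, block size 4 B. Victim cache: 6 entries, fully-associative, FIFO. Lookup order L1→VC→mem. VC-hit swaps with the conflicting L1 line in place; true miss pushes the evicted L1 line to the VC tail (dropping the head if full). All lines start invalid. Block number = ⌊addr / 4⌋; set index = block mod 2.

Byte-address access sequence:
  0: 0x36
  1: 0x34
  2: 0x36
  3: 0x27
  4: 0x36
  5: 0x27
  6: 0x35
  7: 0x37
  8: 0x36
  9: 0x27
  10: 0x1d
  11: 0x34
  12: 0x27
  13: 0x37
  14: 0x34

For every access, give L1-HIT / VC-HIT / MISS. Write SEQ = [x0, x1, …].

#0 0x36→b13/s1 MISS; vc=[]
#1 0x34→b13/s1 L1-HIT; vc=[]
#2 0x36→b13/s1 L1-HIT; vc=[]
#3 0x27→b9/s1 MISS; vc=[13]
#4 0x36→b13/s1 VC-HIT; vc=[9]
#5 0x27→b9/s1 VC-HIT; vc=[13]
#6 0x35→b13/s1 VC-HIT; vc=[9]
#7 0x37→b13/s1 L1-HIT; vc=[9]
#8 0x36→b13/s1 L1-HIT; vc=[9]
#9 0x27→b9/s1 VC-HIT; vc=[13]
#10 0x1d→b7/s1 MISS; vc=[13,9]
#11 0x34→b13/s1 VC-HIT; vc=[7,9]
#12 0x27→b9/s1 VC-HIT; vc=[7,13]
#13 0x37→b13/s1 VC-HIT; vc=[7,9]
#14 0x34→b13/s1 L1-HIT; vc=[7,9]

SEQ = [MISS, L1-HIT, L1-HIT, MISS, VC-HIT, VC-HIT, VC-HIT, L1-HIT, L1-HIT, VC-HIT, MISS, VC-HIT, VC-HIT, VC-HIT, L1-HIT]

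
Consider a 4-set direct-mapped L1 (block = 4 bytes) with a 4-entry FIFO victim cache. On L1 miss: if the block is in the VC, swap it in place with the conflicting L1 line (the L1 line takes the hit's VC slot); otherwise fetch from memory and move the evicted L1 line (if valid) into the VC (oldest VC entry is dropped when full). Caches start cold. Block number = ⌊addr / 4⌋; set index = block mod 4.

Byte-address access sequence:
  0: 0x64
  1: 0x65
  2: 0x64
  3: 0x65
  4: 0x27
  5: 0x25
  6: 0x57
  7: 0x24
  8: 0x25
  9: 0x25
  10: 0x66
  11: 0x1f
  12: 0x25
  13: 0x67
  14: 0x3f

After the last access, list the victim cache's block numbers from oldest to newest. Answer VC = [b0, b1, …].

VC = [9, 21, 7]

  [0] addr=0x64 blk=25 s=1: MISS | VC []
  [1] addr=0x65 blk=25 s=1: L1-HIT | VC []
  [2] addr=0x64 blk=25 s=1: L1-HIT | VC []
  [3] addr=0x65 blk=25 s=1: L1-HIT | VC []
  [4] addr=0x27 blk=9 s=1: MISS | VC [25]
  [5] addr=0x25 blk=9 s=1: L1-HIT | VC [25]
  [6] addr=0x57 blk=21 s=1: MISS | VC [25, 9]
  [7] addr=0x24 blk=9 s=1: VC-HIT | VC [25, 21]
  [8] addr=0x25 blk=9 s=1: L1-HIT | VC [25, 21]
  [9] addr=0x25 blk=9 s=1: L1-HIT | VC [25, 21]
  [10] addr=0x66 blk=25 s=1: VC-HIT | VC [9, 21]
  [11] addr=0x1f blk=7 s=3: MISS | VC [9, 21]
  [12] addr=0x25 blk=9 s=1: VC-HIT | VC [25, 21]
  [13] addr=0x67 blk=25 s=1: VC-HIT | VC [9, 21]
  [14] addr=0x3f blk=15 s=3: MISS | VC [9, 21, 7]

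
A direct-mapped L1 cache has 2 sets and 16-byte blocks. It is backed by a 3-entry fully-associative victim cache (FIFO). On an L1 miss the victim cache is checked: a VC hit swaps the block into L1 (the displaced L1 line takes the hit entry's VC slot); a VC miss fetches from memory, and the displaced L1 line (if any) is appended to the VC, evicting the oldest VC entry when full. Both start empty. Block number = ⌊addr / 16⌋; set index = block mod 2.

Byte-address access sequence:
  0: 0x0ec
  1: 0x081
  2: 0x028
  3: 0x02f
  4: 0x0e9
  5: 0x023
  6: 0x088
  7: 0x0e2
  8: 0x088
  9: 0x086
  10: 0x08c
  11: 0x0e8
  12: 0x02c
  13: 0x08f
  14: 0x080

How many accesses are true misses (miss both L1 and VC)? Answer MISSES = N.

MISSES = 3

  [0] addr=0xec blk=14 s=0: MISS | VC []
  [1] addr=0x81 blk=8 s=0: MISS | VC [14]
  [2] addr=0x28 blk=2 s=0: MISS | VC [14, 8]
  [3] addr=0x2f blk=2 s=0: L1-HIT | VC [14, 8]
  [4] addr=0xe9 blk=14 s=0: VC-HIT | VC [2, 8]
  [5] addr=0x23 blk=2 s=0: VC-HIT | VC [14, 8]
  [6] addr=0x88 blk=8 s=0: VC-HIT | VC [14, 2]
  [7] addr=0xe2 blk=14 s=0: VC-HIT | VC [8, 2]
  [8] addr=0x88 blk=8 s=0: VC-HIT | VC [14, 2]
  [9] addr=0x86 blk=8 s=0: L1-HIT | VC [14, 2]
  [10] addr=0x8c blk=8 s=0: L1-HIT | VC [14, 2]
  [11] addr=0xe8 blk=14 s=0: VC-HIT | VC [8, 2]
  [12] addr=0x2c blk=2 s=0: VC-HIT | VC [8, 14]
  [13] addr=0x8f blk=8 s=0: VC-HIT | VC [2, 14]
  [14] addr=0x80 blk=8 s=0: L1-HIT | VC [2, 14]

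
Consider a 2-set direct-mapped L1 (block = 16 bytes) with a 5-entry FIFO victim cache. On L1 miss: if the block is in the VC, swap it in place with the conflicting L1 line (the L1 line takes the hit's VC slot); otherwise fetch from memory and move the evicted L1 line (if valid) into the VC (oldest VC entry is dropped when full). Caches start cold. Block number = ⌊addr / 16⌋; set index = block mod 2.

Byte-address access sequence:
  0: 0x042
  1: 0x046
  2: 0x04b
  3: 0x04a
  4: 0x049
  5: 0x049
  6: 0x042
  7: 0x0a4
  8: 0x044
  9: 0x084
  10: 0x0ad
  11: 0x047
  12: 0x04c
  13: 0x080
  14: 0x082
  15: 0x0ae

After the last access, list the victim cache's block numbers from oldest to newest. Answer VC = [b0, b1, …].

VC = [4, 8]

#0 0x42→b4/s0 MISS; vc=[]
#1 0x46→b4/s0 L1-HIT; vc=[]
#2 0x4b→b4/s0 L1-HIT; vc=[]
#3 0x4a→b4/s0 L1-HIT; vc=[]
#4 0x49→b4/s0 L1-HIT; vc=[]
#5 0x49→b4/s0 L1-HIT; vc=[]
#6 0x42→b4/s0 L1-HIT; vc=[]
#7 0xa4→b10/s0 MISS; vc=[4]
#8 0x44→b4/s0 VC-HIT; vc=[10]
#9 0x84→b8/s0 MISS; vc=[10,4]
#10 0xad→b10/s0 VC-HIT; vc=[8,4]
#11 0x47→b4/s0 VC-HIT; vc=[8,10]
#12 0x4c→b4/s0 L1-HIT; vc=[8,10]
#13 0x80→b8/s0 VC-HIT; vc=[4,10]
#14 0x82→b8/s0 L1-HIT; vc=[4,10]
#15 0xae→b10/s0 VC-HIT; vc=[4,8]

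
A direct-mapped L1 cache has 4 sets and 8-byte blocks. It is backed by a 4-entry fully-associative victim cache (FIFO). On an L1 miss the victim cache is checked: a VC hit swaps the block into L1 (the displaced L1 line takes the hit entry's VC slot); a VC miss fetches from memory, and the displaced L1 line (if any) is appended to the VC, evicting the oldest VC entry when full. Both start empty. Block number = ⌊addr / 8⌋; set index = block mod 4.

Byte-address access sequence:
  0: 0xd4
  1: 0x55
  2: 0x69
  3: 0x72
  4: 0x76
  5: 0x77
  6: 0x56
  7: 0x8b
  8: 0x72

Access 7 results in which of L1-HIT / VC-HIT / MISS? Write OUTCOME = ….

0: 0xd4 (blk 26, set 2) → MISS  vc=[]
1: 0x55 (blk 10, set 2) → MISS  vc=[26]
2: 0x69 (blk 13, set 1) → MISS  vc=[26]
3: 0x72 (blk 14, set 2) → MISS  vc=[26, 10]
4: 0x76 (blk 14, set 2) → L1-HIT  vc=[26, 10]
5: 0x77 (blk 14, set 2) → L1-HIT  vc=[26, 10]
6: 0x56 (blk 10, set 2) → VC-HIT  vc=[26, 14]
7: 0x8b (blk 17, set 1) → MISS  vc=[26, 14, 13]
8: 0x72 (blk 14, set 2) → VC-HIT  vc=[26, 10, 13]

OUTCOME = MISS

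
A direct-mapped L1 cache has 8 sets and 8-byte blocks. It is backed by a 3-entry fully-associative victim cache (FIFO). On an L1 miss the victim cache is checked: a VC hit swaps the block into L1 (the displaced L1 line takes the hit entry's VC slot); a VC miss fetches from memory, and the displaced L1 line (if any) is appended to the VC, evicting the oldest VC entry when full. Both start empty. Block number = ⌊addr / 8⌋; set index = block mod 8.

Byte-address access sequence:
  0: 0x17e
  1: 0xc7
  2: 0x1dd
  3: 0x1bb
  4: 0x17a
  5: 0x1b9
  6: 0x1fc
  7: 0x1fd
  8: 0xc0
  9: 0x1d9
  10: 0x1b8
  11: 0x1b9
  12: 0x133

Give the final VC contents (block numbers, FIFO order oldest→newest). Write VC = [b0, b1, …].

VC = [47, 63]

0: 0x17e (blk 47, set 7) → MISS  vc=[]
1: 0xc7 (blk 24, set 0) → MISS  vc=[]
2: 0x1dd (blk 59, set 3) → MISS  vc=[]
3: 0x1bb (blk 55, set 7) → MISS  vc=[47]
4: 0x17a (blk 47, set 7) → VC-HIT  vc=[55]
5: 0x1b9 (blk 55, set 7) → VC-HIT  vc=[47]
6: 0x1fc (blk 63, set 7) → MISS  vc=[47, 55]
7: 0x1fd (blk 63, set 7) → L1-HIT  vc=[47, 55]
8: 0xc0 (blk 24, set 0) → L1-HIT  vc=[47, 55]
9: 0x1d9 (blk 59, set 3) → L1-HIT  vc=[47, 55]
10: 0x1b8 (blk 55, set 7) → VC-HIT  vc=[47, 63]
11: 0x1b9 (blk 55, set 7) → L1-HIT  vc=[47, 63]
12: 0x133 (blk 38, set 6) → MISS  vc=[47, 63]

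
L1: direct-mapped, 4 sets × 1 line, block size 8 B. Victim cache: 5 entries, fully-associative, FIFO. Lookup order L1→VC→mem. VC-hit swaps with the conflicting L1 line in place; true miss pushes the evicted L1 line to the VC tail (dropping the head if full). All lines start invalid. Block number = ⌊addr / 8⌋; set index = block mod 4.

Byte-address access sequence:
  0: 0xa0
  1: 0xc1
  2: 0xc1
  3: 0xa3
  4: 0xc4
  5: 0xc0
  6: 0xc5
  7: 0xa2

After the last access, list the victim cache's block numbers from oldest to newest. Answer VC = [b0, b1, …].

  [0] addr=0xa0 blk=20 s=0: MISS | VC []
  [1] addr=0xc1 blk=24 s=0: MISS | VC [20]
  [2] addr=0xc1 blk=24 s=0: L1-HIT | VC [20]
  [3] addr=0xa3 blk=20 s=0: VC-HIT | VC [24]
  [4] addr=0xc4 blk=24 s=0: VC-HIT | VC [20]
  [5] addr=0xc0 blk=24 s=0: L1-HIT | VC [20]
  [6] addr=0xc5 blk=24 s=0: L1-HIT | VC [20]
  [7] addr=0xa2 blk=20 s=0: VC-HIT | VC [24]

VC = [24]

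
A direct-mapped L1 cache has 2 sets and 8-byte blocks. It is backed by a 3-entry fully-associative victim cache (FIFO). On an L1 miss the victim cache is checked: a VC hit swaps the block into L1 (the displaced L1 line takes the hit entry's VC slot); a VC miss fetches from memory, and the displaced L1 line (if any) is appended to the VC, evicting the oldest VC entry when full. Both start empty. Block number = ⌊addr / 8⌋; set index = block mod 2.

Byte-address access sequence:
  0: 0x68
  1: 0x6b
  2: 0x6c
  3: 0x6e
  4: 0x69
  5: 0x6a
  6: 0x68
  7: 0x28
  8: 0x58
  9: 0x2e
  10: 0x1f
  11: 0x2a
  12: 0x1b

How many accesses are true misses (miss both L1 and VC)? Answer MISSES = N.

  [0] addr=0x68 blk=13 s=1: MISS | VC []
  [1] addr=0x6b blk=13 s=1: L1-HIT | VC []
  [2] addr=0x6c blk=13 s=1: L1-HIT | VC []
  [3] addr=0x6e blk=13 s=1: L1-HIT | VC []
  [4] addr=0x69 blk=13 s=1: L1-HIT | VC []
  [5] addr=0x6a blk=13 s=1: L1-HIT | VC []
  [6] addr=0x68 blk=13 s=1: L1-HIT | VC []
  [7] addr=0x28 blk=5 s=1: MISS | VC [13]
  [8] addr=0x58 blk=11 s=1: MISS | VC [13, 5]
  [9] addr=0x2e blk=5 s=1: VC-HIT | VC [13, 11]
  [10] addr=0x1f blk=3 s=1: MISS | VC [13, 11, 5]
  [11] addr=0x2a blk=5 s=1: VC-HIT | VC [13, 11, 3]
  [12] addr=0x1b blk=3 s=1: VC-HIT | VC [13, 11, 5]

MISSES = 4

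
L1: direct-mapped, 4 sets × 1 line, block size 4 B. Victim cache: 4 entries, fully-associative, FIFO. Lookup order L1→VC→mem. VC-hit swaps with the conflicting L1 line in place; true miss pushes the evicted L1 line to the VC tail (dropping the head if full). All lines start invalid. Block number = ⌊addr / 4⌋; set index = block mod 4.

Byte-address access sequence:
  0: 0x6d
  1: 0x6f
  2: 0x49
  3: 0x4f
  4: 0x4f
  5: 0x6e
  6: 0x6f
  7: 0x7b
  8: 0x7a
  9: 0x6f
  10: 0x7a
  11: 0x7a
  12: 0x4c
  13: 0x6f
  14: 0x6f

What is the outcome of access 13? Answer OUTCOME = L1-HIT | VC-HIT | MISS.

OUTCOME = VC-HIT

  [0] addr=0x6d blk=27 s=3: MISS | VC []
  [1] addr=0x6f blk=27 s=3: L1-HIT | VC []
  [2] addr=0x49 blk=18 s=2: MISS | VC []
  [3] addr=0x4f blk=19 s=3: MISS | VC [27]
  [4] addr=0x4f blk=19 s=3: L1-HIT | VC [27]
  [5] addr=0x6e blk=27 s=3: VC-HIT | VC [19]
  [6] addr=0x6f blk=27 s=3: L1-HIT | VC [19]
  [7] addr=0x7b blk=30 s=2: MISS | VC [19, 18]
  [8] addr=0x7a blk=30 s=2: L1-HIT | VC [19, 18]
  [9] addr=0x6f blk=27 s=3: L1-HIT | VC [19, 18]
  [10] addr=0x7a blk=30 s=2: L1-HIT | VC [19, 18]
  [11] addr=0x7a blk=30 s=2: L1-HIT | VC [19, 18]
  [12] addr=0x4c blk=19 s=3: VC-HIT | VC [27, 18]
  [13] addr=0x6f blk=27 s=3: VC-HIT | VC [19, 18]
  [14] addr=0x6f blk=27 s=3: L1-HIT | VC [19, 18]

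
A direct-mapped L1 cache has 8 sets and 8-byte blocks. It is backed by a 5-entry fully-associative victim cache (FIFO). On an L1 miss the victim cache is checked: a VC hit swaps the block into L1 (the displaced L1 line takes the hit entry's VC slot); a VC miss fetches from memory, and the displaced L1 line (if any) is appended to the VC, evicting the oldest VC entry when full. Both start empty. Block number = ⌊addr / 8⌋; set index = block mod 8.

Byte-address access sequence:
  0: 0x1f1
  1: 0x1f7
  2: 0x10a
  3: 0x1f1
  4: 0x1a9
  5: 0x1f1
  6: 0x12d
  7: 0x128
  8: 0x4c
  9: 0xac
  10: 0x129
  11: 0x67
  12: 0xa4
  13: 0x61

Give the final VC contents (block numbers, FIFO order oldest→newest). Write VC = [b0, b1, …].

VC = [53, 33, 21, 20]

#0 0x1f1→b62/s6 MISS; vc=[]
#1 0x1f7→b62/s6 L1-HIT; vc=[]
#2 0x10a→b33/s1 MISS; vc=[]
#3 0x1f1→b62/s6 L1-HIT; vc=[]
#4 0x1a9→b53/s5 MISS; vc=[]
#5 0x1f1→b62/s6 L1-HIT; vc=[]
#6 0x12d→b37/s5 MISS; vc=[53]
#7 0x128→b37/s5 L1-HIT; vc=[53]
#8 0x4c→b9/s1 MISS; vc=[53,33]
#9 0xac→b21/s5 MISS; vc=[53,33,37]
#10 0x129→b37/s5 VC-HIT; vc=[53,33,21]
#11 0x67→b12/s4 MISS; vc=[53,33,21]
#12 0xa4→b20/s4 MISS; vc=[53,33,21,12]
#13 0x61→b12/s4 VC-HIT; vc=[53,33,21,20]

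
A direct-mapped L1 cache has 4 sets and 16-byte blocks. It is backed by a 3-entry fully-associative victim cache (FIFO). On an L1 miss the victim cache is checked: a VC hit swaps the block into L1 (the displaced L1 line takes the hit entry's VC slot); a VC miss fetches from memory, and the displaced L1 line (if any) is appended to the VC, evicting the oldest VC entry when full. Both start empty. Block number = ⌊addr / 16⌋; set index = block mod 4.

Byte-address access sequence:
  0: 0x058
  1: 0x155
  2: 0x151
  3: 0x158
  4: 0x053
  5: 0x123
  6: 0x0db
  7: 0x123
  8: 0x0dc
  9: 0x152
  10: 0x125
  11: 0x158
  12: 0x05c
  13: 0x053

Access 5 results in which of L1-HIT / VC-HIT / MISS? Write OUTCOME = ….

OUTCOME = MISS

  [0] addr=0x58 blk=5 s=1: MISS | VC []
  [1] addr=0x155 blk=21 s=1: MISS | VC [5]
  [2] addr=0x151 blk=21 s=1: L1-HIT | VC [5]
  [3] addr=0x158 blk=21 s=1: L1-HIT | VC [5]
  [4] addr=0x53 blk=5 s=1: VC-HIT | VC [21]
  [5] addr=0x123 blk=18 s=2: MISS | VC [21]
  [6] addr=0xdb blk=13 s=1: MISS | VC [21, 5]
  [7] addr=0x123 blk=18 s=2: L1-HIT | VC [21, 5]
  [8] addr=0xdc blk=13 s=1: L1-HIT | VC [21, 5]
  [9] addr=0x152 blk=21 s=1: VC-HIT | VC [13, 5]
  [10] addr=0x125 blk=18 s=2: L1-HIT | VC [13, 5]
  [11] addr=0x158 blk=21 s=1: L1-HIT | VC [13, 5]
  [12] addr=0x5c blk=5 s=1: VC-HIT | VC [13, 21]
  [13] addr=0x53 blk=5 s=1: L1-HIT | VC [13, 21]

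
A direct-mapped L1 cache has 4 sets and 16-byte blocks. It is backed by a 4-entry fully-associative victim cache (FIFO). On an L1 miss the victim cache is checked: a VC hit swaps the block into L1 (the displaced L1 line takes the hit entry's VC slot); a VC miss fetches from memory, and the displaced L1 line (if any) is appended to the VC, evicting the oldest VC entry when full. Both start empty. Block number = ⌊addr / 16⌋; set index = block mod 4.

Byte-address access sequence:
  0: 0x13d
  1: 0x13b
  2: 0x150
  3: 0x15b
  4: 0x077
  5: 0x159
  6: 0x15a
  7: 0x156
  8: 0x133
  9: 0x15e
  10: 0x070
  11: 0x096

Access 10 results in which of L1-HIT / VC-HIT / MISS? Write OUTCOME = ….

#0 0x13d→b19/s3 MISS; vc=[]
#1 0x13b→b19/s3 L1-HIT; vc=[]
#2 0x150→b21/s1 MISS; vc=[]
#3 0x15b→b21/s1 L1-HIT; vc=[]
#4 0x77→b7/s3 MISS; vc=[19]
#5 0x159→b21/s1 L1-HIT; vc=[19]
#6 0x15a→b21/s1 L1-HIT; vc=[19]
#7 0x156→b21/s1 L1-HIT; vc=[19]
#8 0x133→b19/s3 VC-HIT; vc=[7]
#9 0x15e→b21/s1 L1-HIT; vc=[7]
#10 0x70→b7/s3 VC-HIT; vc=[19]
#11 0x96→b9/s1 MISS; vc=[19,21]

OUTCOME = VC-HIT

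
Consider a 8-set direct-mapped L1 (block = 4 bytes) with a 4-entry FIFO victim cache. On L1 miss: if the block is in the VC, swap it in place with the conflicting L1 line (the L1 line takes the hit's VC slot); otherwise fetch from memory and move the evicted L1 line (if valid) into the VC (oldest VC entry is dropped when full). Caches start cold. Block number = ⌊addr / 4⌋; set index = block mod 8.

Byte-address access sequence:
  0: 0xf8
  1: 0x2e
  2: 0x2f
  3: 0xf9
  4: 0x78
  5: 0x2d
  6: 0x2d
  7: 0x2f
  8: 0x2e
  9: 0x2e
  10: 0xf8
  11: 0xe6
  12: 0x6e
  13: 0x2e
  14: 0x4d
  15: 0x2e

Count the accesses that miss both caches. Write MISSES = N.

#0 0xf8→b62/s6 MISS; vc=[]
#1 0x2e→b11/s3 MISS; vc=[]
#2 0x2f→b11/s3 L1-HIT; vc=[]
#3 0xf9→b62/s6 L1-HIT; vc=[]
#4 0x78→b30/s6 MISS; vc=[62]
#5 0x2d→b11/s3 L1-HIT; vc=[62]
#6 0x2d→b11/s3 L1-HIT; vc=[62]
#7 0x2f→b11/s3 L1-HIT; vc=[62]
#8 0x2e→b11/s3 L1-HIT; vc=[62]
#9 0x2e→b11/s3 L1-HIT; vc=[62]
#10 0xf8→b62/s6 VC-HIT; vc=[30]
#11 0xe6→b57/s1 MISS; vc=[30]
#12 0x6e→b27/s3 MISS; vc=[30,11]
#13 0x2e→b11/s3 VC-HIT; vc=[30,27]
#14 0x4d→b19/s3 MISS; vc=[30,27,11]
#15 0x2e→b11/s3 VC-HIT; vc=[30,27,19]

MISSES = 6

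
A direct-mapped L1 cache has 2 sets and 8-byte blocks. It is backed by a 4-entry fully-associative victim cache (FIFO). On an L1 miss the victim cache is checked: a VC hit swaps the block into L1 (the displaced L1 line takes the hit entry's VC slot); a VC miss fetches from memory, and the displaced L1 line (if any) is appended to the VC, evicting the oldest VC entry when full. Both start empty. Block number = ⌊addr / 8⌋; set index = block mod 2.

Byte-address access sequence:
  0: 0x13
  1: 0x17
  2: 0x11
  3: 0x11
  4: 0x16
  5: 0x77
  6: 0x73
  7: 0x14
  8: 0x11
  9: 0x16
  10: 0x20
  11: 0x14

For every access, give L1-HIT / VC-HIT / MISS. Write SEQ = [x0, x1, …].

SEQ = [MISS, L1-HIT, L1-HIT, L1-HIT, L1-HIT, MISS, L1-HIT, VC-HIT, L1-HIT, L1-HIT, MISS, VC-HIT]

  [0] addr=0x13 blk=2 s=0: MISS | VC []
  [1] addr=0x17 blk=2 s=0: L1-HIT | VC []
  [2] addr=0x11 blk=2 s=0: L1-HIT | VC []
  [3] addr=0x11 blk=2 s=0: L1-HIT | VC []
  [4] addr=0x16 blk=2 s=0: L1-HIT | VC []
  [5] addr=0x77 blk=14 s=0: MISS | VC [2]
  [6] addr=0x73 blk=14 s=0: L1-HIT | VC [2]
  [7] addr=0x14 blk=2 s=0: VC-HIT | VC [14]
  [8] addr=0x11 blk=2 s=0: L1-HIT | VC [14]
  [9] addr=0x16 blk=2 s=0: L1-HIT | VC [14]
  [10] addr=0x20 blk=4 s=0: MISS | VC [14, 2]
  [11] addr=0x14 blk=2 s=0: VC-HIT | VC [14, 4]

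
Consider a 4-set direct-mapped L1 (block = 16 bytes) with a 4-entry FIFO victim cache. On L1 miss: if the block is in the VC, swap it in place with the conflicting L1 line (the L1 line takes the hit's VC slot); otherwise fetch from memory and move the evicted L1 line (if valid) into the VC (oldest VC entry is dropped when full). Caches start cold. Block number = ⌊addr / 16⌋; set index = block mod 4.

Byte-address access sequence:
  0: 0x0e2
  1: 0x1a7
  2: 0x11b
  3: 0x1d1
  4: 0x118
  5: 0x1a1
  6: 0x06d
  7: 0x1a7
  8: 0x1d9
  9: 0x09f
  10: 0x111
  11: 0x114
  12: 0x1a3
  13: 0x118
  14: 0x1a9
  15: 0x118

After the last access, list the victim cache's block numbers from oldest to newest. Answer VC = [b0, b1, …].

VC = [14, 9, 6, 29]

  [0] addr=0xe2 blk=14 s=2: MISS | VC []
  [1] addr=0x1a7 blk=26 s=2: MISS | VC [14]
  [2] addr=0x11b blk=17 s=1: MISS | VC [14]
  [3] addr=0x1d1 blk=29 s=1: MISS | VC [14, 17]
  [4] addr=0x118 blk=17 s=1: VC-HIT | VC [14, 29]
  [5] addr=0x1a1 blk=26 s=2: L1-HIT | VC [14, 29]
  [6] addr=0x6d blk=6 s=2: MISS | VC [14, 29, 26]
  [7] addr=0x1a7 blk=26 s=2: VC-HIT | VC [14, 29, 6]
  [8] addr=0x1d9 blk=29 s=1: VC-HIT | VC [14, 17, 6]
  [9] addr=0x9f blk=9 s=1: MISS | VC [14, 17, 6, 29]
  [10] addr=0x111 blk=17 s=1: VC-HIT | VC [14, 9, 6, 29]
  [11] addr=0x114 blk=17 s=1: L1-HIT | VC [14, 9, 6, 29]
  [12] addr=0x1a3 blk=26 s=2: L1-HIT | VC [14, 9, 6, 29]
  [13] addr=0x118 blk=17 s=1: L1-HIT | VC [14, 9, 6, 29]
  [14] addr=0x1a9 blk=26 s=2: L1-HIT | VC [14, 9, 6, 29]
  [15] addr=0x118 blk=17 s=1: L1-HIT | VC [14, 9, 6, 29]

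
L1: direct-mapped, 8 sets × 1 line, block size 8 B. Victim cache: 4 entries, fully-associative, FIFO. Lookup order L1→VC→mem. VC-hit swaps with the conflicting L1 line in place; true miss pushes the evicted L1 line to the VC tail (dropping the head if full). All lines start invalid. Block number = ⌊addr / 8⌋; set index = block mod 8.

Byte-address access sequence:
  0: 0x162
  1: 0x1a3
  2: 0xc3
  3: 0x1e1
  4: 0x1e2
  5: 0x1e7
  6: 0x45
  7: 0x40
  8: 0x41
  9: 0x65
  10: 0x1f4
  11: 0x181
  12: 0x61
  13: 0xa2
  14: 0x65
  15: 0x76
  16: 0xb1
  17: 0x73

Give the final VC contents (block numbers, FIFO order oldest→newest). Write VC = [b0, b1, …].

VC = [8, 20, 62, 22]

#0 0x162→b44/s4 MISS; vc=[]
#1 0x1a3→b52/s4 MISS; vc=[44]
#2 0xc3→b24/s0 MISS; vc=[44]
#3 0x1e1→b60/s4 MISS; vc=[44,52]
#4 0x1e2→b60/s4 L1-HIT; vc=[44,52]
#5 0x1e7→b60/s4 L1-HIT; vc=[44,52]
#6 0x45→b8/s0 MISS; vc=[44,52,24]
#7 0x40→b8/s0 L1-HIT; vc=[44,52,24]
#8 0x41→b8/s0 L1-HIT; vc=[44,52,24]
#9 0x65→b12/s4 MISS; vc=[44,52,24,60]
#10 0x1f4→b62/s6 MISS; vc=[44,52,24,60]
#11 0x181→b48/s0 MISS; vc=[52,24,60,8]
#12 0x61→b12/s4 L1-HIT; vc=[52,24,60,8]
#13 0xa2→b20/s4 MISS; vc=[24,60,8,12]
#14 0x65→b12/s4 VC-HIT; vc=[24,60,8,20]
#15 0x76→b14/s6 MISS; vc=[60,8,20,62]
#16 0xb1→b22/s6 MISS; vc=[8,20,62,14]
#17 0x73→b14/s6 VC-HIT; vc=[8,20,62,22]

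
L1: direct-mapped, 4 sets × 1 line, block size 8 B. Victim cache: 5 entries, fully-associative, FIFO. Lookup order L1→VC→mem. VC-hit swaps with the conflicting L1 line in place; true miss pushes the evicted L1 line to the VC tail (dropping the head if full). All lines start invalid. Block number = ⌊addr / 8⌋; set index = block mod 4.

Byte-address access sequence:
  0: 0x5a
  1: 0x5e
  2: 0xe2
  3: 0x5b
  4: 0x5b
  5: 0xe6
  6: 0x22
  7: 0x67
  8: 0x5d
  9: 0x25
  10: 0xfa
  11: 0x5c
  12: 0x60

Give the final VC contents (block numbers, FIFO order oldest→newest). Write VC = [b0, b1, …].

#0 0x5a→b11/s3 MISS; vc=[]
#1 0x5e→b11/s3 L1-HIT; vc=[]
#2 0xe2→b28/s0 MISS; vc=[]
#3 0x5b→b11/s3 L1-HIT; vc=[]
#4 0x5b→b11/s3 L1-HIT; vc=[]
#5 0xe6→b28/s0 L1-HIT; vc=[]
#6 0x22→b4/s0 MISS; vc=[28]
#7 0x67→b12/s0 MISS; vc=[28,4]
#8 0x5d→b11/s3 L1-HIT; vc=[28,4]
#9 0x25→b4/s0 VC-HIT; vc=[28,12]
#10 0xfa→b31/s3 MISS; vc=[28,12,11]
#11 0x5c→b11/s3 VC-HIT; vc=[28,12,31]
#12 0x60→b12/s0 VC-HIT; vc=[28,4,31]

VC = [28, 4, 31]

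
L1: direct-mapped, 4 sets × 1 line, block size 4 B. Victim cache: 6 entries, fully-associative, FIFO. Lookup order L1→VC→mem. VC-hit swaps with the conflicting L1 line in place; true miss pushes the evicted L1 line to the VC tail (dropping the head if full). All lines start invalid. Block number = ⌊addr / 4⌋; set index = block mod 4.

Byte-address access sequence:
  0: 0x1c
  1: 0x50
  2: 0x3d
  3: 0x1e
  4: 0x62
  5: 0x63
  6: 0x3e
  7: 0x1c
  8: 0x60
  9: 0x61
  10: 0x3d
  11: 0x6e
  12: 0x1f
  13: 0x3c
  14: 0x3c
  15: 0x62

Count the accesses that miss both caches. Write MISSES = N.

#0 0x1c→b7/s3 MISS; vc=[]
#1 0x50→b20/s0 MISS; vc=[]
#2 0x3d→b15/s3 MISS; vc=[7]
#3 0x1e→b7/s3 VC-HIT; vc=[15]
#4 0x62→b24/s0 MISS; vc=[15,20]
#5 0x63→b24/s0 L1-HIT; vc=[15,20]
#6 0x3e→b15/s3 VC-HIT; vc=[7,20]
#7 0x1c→b7/s3 VC-HIT; vc=[15,20]
#8 0x60→b24/s0 L1-HIT; vc=[15,20]
#9 0x61→b24/s0 L1-HIT; vc=[15,20]
#10 0x3d→b15/s3 VC-HIT; vc=[7,20]
#11 0x6e→b27/s3 MISS; vc=[7,20,15]
#12 0x1f→b7/s3 VC-HIT; vc=[27,20,15]
#13 0x3c→b15/s3 VC-HIT; vc=[27,20,7]
#14 0x3c→b15/s3 L1-HIT; vc=[27,20,7]
#15 0x62→b24/s0 L1-HIT; vc=[27,20,7]

MISSES = 5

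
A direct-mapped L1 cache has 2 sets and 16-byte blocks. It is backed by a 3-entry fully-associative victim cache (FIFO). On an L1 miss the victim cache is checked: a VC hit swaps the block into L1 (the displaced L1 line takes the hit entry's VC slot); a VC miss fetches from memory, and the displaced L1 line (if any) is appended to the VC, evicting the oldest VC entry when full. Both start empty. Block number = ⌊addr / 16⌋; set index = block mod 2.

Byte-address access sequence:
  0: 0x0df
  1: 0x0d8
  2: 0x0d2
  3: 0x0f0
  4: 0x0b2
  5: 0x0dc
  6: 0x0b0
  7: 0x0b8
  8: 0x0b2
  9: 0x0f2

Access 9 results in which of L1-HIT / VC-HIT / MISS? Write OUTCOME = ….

OUTCOME = VC-HIT

0: 0xdf (blk 13, set 1) → MISS  vc=[]
1: 0xd8 (blk 13, set 1) → L1-HIT  vc=[]
2: 0xd2 (blk 13, set 1) → L1-HIT  vc=[]
3: 0xf0 (blk 15, set 1) → MISS  vc=[13]
4: 0xb2 (blk 11, set 1) → MISS  vc=[13, 15]
5: 0xdc (blk 13, set 1) → VC-HIT  vc=[11, 15]
6: 0xb0 (blk 11, set 1) → VC-HIT  vc=[13, 15]
7: 0xb8 (blk 11, set 1) → L1-HIT  vc=[13, 15]
8: 0xb2 (blk 11, set 1) → L1-HIT  vc=[13, 15]
9: 0xf2 (blk 15, set 1) → VC-HIT  vc=[13, 11]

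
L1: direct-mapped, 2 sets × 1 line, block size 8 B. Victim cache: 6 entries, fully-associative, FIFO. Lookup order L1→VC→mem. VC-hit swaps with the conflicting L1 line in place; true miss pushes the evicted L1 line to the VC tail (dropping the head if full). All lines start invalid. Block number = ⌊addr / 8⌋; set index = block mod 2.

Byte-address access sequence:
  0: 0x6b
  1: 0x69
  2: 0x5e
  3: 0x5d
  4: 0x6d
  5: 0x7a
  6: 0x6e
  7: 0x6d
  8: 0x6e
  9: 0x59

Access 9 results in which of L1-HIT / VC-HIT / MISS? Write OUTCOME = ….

0: 0x6b (blk 13, set 1) → MISS  vc=[]
1: 0x69 (blk 13, set 1) → L1-HIT  vc=[]
2: 0x5e (blk 11, set 1) → MISS  vc=[13]
3: 0x5d (blk 11, set 1) → L1-HIT  vc=[13]
4: 0x6d (blk 13, set 1) → VC-HIT  vc=[11]
5: 0x7a (blk 15, set 1) → MISS  vc=[11, 13]
6: 0x6e (blk 13, set 1) → VC-HIT  vc=[11, 15]
7: 0x6d (blk 13, set 1) → L1-HIT  vc=[11, 15]
8: 0x6e (blk 13, set 1) → L1-HIT  vc=[11, 15]
9: 0x59 (blk 11, set 1) → VC-HIT  vc=[13, 15]

OUTCOME = VC-HIT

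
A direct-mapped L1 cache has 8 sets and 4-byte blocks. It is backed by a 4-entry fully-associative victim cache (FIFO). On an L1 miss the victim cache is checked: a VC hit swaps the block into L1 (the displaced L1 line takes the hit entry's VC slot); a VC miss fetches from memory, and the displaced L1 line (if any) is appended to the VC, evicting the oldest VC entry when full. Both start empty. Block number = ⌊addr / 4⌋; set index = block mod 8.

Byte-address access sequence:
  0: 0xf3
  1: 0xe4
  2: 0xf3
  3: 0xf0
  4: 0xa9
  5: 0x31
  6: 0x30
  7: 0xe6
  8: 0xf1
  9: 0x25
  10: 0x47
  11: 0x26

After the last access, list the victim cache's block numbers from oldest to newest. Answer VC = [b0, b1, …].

  [0] addr=0xf3 blk=60 s=4: MISS | VC []
  [1] addr=0xe4 blk=57 s=1: MISS | VC []
  [2] addr=0xf3 blk=60 s=4: L1-HIT | VC []
  [3] addr=0xf0 blk=60 s=4: L1-HIT | VC []
  [4] addr=0xa9 blk=42 s=2: MISS | VC []
  [5] addr=0x31 blk=12 s=4: MISS | VC [60]
  [6] addr=0x30 blk=12 s=4: L1-HIT | VC [60]
  [7] addr=0xe6 blk=57 s=1: L1-HIT | VC [60]
  [8] addr=0xf1 blk=60 s=4: VC-HIT | VC [12]
  [9] addr=0x25 blk=9 s=1: MISS | VC [12, 57]
  [10] addr=0x47 blk=17 s=1: MISS | VC [12, 57, 9]
  [11] addr=0x26 blk=9 s=1: VC-HIT | VC [12, 57, 17]

VC = [12, 57, 17]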